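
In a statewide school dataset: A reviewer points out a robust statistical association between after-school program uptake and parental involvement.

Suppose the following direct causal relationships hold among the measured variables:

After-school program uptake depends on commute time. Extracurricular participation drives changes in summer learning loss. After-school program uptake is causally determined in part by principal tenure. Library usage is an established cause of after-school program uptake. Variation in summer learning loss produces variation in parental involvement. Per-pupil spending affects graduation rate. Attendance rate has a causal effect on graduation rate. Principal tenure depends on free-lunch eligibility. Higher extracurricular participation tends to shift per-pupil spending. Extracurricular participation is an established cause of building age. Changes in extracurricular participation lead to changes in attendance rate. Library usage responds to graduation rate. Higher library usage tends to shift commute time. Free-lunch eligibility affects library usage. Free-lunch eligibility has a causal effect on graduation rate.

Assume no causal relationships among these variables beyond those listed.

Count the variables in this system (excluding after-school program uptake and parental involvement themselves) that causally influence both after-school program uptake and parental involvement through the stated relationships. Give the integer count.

The common causes are: extracurricular participation (to after-school program uptake via extracurricular participation → attendance rate → graduation rate → library usage → after-school program uptake; to parental involvement via extracurricular participation → summer learning loss → parental involvement).
Every other variable lacks a causal path to at least one of after-school program uptake and parental involvement.

1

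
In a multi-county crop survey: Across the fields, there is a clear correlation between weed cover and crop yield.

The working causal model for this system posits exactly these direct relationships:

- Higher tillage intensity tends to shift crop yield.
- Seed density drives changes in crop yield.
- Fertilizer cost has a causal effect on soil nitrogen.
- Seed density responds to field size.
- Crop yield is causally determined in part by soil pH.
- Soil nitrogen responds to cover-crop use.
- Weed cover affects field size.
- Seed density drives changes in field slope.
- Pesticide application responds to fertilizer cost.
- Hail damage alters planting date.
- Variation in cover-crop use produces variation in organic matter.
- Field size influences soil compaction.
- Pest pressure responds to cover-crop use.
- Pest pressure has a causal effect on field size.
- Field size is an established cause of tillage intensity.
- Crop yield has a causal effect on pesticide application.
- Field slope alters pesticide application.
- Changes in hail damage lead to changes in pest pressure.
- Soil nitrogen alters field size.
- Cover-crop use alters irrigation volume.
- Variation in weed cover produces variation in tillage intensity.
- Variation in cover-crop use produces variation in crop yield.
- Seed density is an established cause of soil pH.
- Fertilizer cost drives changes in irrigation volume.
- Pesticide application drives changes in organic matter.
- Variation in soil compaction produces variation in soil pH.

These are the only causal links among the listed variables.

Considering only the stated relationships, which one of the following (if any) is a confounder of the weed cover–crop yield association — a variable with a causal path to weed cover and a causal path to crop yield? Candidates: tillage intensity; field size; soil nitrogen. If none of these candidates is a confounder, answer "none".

none

None of the listed candidates has causal paths to both weed cover and crop yield in the stated relationships, so none is a common cause.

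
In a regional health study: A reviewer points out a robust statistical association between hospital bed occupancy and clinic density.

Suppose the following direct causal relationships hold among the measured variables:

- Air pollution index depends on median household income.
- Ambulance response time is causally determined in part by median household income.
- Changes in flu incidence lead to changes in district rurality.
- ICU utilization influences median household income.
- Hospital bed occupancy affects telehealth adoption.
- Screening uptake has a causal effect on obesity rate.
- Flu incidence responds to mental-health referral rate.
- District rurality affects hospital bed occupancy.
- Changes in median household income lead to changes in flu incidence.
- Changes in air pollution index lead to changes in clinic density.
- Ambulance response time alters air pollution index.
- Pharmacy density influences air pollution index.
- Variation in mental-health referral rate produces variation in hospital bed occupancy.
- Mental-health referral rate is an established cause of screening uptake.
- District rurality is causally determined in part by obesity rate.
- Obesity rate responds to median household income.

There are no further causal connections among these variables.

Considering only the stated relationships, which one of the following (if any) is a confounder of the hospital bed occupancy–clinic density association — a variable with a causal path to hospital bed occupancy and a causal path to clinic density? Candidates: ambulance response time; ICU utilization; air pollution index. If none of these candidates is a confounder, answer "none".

ICU utilization

ICU utilization causes hospital bed occupancy (ICU utilization → median household income → flu incidence → district rurality → hospital bed occupancy) and also causes clinic density (ICU utilization → median household income → air pollution index → clinic density); it is a common cause of both.
Each of the other candidates lacks a causal path to at least one of hospital bed occupancy and clinic density, so they do not confound the relationship.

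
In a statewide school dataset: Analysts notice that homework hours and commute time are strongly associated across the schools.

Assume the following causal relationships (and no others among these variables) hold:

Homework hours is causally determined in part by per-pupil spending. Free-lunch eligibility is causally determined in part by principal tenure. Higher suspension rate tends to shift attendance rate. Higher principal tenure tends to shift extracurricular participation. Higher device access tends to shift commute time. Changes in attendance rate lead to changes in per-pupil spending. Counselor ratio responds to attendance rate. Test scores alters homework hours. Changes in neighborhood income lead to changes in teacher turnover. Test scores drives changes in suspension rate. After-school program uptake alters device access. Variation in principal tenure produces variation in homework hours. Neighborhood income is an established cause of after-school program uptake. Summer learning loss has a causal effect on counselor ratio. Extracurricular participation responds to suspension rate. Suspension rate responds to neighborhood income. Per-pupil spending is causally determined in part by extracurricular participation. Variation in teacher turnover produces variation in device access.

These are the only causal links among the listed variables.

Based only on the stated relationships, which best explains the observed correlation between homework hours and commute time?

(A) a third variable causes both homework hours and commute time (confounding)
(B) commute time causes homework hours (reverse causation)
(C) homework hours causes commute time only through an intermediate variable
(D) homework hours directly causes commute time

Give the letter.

Neighborhood income causes homework hours (neighborhood income → suspension rate → attendance rate → per-pupil spending → homework hours) and commute time (neighborhood income → after-school program uptake → device access → commute time) — a common cause creating the correlation.
There is no stated path from homework hours to commute time or from commute time to homework hours, so neither direct nor reverse causation applies.

A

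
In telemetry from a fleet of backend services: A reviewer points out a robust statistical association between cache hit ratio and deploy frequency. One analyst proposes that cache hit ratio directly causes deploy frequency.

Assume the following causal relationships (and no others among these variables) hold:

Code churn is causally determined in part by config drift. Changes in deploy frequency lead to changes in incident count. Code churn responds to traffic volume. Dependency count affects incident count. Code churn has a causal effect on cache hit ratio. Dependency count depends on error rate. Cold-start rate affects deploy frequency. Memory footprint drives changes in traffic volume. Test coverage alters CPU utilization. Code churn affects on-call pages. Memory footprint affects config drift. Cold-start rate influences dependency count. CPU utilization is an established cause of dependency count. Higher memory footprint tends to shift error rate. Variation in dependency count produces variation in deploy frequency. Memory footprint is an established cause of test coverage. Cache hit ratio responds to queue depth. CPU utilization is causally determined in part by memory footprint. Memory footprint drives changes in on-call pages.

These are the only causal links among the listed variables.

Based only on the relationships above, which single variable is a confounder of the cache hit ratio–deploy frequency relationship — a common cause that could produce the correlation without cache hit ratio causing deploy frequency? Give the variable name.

memory footprint

Memory footprint has a causal path to cache hit ratio (memory footprint → traffic volume → code churn → cache hit ratio) and a separate causal path to deploy frequency (memory footprint → error rate → dependency count → deploy frequency), so it is a common cause of both.
No stated relationship gives cache hit ratio a causal route to deploy frequency, so the correlation is explained by the shared upstream cause rather than a direct effect.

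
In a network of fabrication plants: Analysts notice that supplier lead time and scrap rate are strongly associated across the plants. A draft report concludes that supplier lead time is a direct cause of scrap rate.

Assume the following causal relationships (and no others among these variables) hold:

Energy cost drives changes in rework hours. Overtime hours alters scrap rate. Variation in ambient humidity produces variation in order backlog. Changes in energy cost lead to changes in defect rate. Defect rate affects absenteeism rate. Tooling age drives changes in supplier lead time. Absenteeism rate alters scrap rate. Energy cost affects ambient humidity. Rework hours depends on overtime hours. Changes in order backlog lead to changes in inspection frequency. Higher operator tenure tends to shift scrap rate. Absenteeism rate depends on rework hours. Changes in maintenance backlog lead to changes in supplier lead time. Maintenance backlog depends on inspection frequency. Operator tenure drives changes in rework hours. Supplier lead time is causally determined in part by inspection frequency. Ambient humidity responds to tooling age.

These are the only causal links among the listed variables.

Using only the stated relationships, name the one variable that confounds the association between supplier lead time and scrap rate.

energy cost

Energy cost has a causal path to supplier lead time (energy cost → ambient humidity → order backlog → inspection frequency → supplier lead time) and a separate causal path to scrap rate (energy cost → rework hours → absenteeism rate → scrap rate), so it is a common cause of both.
No stated relationship gives supplier lead time a causal route to scrap rate, so the correlation is explained by the shared upstream cause rather than a direct effect.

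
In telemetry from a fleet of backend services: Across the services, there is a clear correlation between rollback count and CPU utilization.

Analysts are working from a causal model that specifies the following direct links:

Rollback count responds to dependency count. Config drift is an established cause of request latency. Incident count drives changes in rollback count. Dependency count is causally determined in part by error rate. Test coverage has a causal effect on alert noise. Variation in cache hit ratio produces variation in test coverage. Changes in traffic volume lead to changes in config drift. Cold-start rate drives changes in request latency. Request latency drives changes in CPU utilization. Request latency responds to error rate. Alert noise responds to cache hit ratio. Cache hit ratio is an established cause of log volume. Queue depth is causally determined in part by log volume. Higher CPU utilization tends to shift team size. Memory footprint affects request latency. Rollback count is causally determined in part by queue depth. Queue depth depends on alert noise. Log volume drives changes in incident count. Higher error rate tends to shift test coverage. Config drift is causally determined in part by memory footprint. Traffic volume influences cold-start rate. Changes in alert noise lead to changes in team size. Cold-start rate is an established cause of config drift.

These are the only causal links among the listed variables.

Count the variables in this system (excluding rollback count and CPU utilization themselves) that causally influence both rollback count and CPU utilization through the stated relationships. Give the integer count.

The common causes are: error rate (to rollback count via error rate → dependency count → rollback count; to CPU utilization via error rate → request latency → CPU utilization).
Every other variable lacks a causal path to at least one of rollback count and CPU utilization.

1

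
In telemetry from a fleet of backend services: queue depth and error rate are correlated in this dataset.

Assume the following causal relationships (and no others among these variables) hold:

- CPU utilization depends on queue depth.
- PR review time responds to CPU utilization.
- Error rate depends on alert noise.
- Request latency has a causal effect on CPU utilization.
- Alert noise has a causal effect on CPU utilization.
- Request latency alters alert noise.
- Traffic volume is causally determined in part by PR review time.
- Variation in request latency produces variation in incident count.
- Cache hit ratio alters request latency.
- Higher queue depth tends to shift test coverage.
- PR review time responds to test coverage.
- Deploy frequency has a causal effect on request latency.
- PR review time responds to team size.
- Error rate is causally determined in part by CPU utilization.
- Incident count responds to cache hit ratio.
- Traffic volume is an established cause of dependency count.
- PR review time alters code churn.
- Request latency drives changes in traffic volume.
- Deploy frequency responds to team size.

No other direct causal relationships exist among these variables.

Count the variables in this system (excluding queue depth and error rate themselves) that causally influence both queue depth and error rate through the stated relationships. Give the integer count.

0

No listed variable has a causal path to both queue depth and error rate, so there are no common causes.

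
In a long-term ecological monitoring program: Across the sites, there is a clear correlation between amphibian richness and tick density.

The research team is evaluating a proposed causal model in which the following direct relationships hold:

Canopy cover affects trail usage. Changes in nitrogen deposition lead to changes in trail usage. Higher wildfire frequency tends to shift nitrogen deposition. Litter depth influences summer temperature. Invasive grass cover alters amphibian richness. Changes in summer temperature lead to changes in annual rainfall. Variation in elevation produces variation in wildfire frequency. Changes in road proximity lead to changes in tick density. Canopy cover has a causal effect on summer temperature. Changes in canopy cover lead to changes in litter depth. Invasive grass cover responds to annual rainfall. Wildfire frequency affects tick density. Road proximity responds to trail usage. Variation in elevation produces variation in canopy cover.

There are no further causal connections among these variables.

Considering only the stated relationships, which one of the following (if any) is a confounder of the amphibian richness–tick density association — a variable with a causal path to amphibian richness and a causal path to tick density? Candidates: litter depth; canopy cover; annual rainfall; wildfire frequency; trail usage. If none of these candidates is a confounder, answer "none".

canopy cover

Canopy cover causes amphibian richness (canopy cover → summer temperature → annual rainfall → invasive grass cover → amphibian richness) and also causes tick density (canopy cover → trail usage → road proximity → tick density); it is a common cause of both.
Each of the other candidates lacks a causal path to at least one of amphibian richness and tick density, so they do not confound the relationship.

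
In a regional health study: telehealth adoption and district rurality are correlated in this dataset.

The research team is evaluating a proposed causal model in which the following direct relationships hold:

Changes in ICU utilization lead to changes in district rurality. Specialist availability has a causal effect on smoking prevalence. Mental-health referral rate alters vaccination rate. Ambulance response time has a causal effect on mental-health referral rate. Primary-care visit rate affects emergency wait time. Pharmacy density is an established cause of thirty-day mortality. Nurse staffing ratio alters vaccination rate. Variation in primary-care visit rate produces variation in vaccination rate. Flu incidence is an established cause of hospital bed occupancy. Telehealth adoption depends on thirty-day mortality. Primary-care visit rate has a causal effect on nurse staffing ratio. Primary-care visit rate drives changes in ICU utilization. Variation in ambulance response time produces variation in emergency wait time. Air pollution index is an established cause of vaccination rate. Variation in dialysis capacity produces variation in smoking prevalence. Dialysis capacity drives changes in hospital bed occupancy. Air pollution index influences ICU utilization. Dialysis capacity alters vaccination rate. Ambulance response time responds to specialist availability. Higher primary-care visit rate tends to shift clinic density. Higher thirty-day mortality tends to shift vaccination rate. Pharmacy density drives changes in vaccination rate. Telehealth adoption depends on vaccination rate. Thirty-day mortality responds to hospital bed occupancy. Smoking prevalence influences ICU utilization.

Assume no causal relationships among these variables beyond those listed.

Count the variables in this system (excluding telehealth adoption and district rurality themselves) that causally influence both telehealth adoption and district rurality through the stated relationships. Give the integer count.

4

The common causes are: air pollution index (to telehealth adoption via air pollution index → vaccination rate → telehealth adoption; to district rurality via air pollution index → ICU utilization → district rurality); dialysis capacity (to telehealth adoption via dialysis capacity → vaccination rate → telehealth adoption; to district rurality via dialysis capacity → smoking prevalence → ICU utilization → district rurality); primary-care visit rate (to telehealth adoption via primary-care visit rate → vaccination rate → telehealth adoption; to district rurality via primary-care visit rate → ICU utilization → district rurality); specialist availability (to telehealth adoption via specialist availability → ambulance response time → mental-health referral rate → vaccination rate → telehealth adoption; to district rurality via specialist availability → smoking prevalence → ICU utilization → district rurality).
Every other variable lacks a causal path to at least one of telehealth adoption and district rurality.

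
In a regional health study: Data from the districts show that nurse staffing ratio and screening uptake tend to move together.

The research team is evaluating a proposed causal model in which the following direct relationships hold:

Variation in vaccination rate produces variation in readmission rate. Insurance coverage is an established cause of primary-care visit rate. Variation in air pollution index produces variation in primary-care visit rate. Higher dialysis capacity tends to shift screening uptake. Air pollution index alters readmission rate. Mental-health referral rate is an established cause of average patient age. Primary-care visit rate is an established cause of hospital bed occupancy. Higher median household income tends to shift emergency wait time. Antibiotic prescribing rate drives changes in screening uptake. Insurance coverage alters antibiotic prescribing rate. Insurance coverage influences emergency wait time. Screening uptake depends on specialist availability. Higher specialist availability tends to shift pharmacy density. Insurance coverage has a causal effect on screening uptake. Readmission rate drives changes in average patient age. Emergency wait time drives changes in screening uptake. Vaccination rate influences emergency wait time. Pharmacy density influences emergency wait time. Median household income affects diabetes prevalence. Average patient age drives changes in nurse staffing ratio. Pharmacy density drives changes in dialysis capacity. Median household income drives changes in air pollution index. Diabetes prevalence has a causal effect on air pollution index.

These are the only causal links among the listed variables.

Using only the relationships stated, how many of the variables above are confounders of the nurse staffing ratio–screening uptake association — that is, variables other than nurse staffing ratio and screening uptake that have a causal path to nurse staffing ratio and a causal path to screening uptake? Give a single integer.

The common causes are: median household income (to nurse staffing ratio via median household income → air pollution index → readmission rate → average patient age → nurse staffing ratio; to screening uptake via median household income → emergency wait time → screening uptake); vaccination rate (to nurse staffing ratio via vaccination rate → readmission rate → average patient age → nurse staffing ratio; to screening uptake via vaccination rate → emergency wait time → screening uptake).
Every other variable lacks a causal path to at least one of nurse staffing ratio and screening uptake.

2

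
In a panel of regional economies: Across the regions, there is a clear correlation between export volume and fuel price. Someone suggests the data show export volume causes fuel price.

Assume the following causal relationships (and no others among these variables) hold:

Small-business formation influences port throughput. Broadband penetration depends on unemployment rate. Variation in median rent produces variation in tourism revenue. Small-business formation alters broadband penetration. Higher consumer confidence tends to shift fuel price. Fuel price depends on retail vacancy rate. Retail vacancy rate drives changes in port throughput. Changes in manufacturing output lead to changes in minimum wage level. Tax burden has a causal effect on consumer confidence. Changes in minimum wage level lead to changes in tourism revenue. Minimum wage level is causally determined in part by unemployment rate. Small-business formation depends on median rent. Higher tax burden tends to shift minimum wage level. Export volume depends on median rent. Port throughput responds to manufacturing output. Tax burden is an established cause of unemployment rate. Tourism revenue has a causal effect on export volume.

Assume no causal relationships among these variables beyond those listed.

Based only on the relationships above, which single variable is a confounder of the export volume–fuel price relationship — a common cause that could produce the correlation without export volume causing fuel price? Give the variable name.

Tax burden has a causal path to export volume (tax burden → minimum wage level → tourism revenue → export volume) and a separate causal path to fuel price (tax burden → consumer confidence → fuel price), so it is a common cause of both.
No stated relationship gives export volume a causal route to fuel price, so the correlation is explained by the shared upstream cause rather than a direct effect.

tax burden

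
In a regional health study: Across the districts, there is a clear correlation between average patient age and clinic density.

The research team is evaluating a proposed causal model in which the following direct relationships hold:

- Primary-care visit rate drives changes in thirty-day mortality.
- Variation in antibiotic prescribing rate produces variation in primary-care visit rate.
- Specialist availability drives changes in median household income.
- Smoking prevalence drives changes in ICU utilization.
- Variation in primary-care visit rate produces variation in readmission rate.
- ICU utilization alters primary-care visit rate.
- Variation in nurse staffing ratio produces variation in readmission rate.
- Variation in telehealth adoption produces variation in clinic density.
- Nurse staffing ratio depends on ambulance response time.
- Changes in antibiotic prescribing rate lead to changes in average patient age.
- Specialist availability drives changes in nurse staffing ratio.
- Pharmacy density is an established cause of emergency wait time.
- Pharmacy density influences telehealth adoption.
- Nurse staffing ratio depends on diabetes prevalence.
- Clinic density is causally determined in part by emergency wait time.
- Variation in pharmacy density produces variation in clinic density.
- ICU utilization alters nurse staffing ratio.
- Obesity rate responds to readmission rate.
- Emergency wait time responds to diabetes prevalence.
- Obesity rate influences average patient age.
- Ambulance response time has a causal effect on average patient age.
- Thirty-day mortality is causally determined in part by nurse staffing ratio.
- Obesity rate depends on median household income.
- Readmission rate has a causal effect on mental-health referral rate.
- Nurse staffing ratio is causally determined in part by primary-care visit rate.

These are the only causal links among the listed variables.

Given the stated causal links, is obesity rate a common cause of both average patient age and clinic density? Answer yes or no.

Obesity rate has no stated causal path to clinic density. A confounder must cause both variables, so obesity rate does not qualify.

no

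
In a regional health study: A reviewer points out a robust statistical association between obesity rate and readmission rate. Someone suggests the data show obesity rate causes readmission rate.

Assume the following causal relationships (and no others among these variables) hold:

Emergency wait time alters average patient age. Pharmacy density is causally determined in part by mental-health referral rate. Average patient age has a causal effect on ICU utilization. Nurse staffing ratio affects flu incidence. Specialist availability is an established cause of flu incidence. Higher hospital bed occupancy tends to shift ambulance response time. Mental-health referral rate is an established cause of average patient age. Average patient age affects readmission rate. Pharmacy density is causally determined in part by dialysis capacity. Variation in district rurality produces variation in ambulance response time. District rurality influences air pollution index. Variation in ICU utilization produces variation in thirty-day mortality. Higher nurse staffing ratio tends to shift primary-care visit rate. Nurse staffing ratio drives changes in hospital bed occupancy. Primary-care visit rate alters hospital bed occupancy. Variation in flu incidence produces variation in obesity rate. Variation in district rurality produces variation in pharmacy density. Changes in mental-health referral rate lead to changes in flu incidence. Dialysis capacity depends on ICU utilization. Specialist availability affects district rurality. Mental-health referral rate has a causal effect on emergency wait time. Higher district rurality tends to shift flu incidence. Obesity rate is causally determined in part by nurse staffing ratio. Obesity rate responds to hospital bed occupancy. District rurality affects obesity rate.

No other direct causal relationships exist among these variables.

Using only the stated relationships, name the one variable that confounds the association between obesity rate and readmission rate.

mental-health referral rate

Mental-health referral rate has a causal path to obesity rate (mental-health referral rate → flu incidence → obesity rate) and a separate causal path to readmission rate (mental-health referral rate → average patient age → readmission rate), so it is a common cause of both.
No stated relationship gives obesity rate a causal route to readmission rate, so the correlation is explained by the shared upstream cause rather than a direct effect.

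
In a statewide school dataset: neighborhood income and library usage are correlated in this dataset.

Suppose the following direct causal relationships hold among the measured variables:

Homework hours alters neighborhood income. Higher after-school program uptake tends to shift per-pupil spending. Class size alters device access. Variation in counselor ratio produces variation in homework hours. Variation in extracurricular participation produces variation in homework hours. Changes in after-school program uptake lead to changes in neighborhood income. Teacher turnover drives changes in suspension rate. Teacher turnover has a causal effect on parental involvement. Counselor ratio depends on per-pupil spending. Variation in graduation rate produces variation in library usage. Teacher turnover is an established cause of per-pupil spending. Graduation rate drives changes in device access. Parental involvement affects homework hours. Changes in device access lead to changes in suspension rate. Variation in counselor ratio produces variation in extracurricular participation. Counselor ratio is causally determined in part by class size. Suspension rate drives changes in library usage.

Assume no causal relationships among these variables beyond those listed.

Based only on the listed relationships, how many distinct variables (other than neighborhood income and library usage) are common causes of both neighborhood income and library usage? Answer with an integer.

2

The common causes are: class size (to neighborhood income via class size → counselor ratio → homework hours → neighborhood income; to library usage via class size → device access → suspension rate → library usage); teacher turnover (to neighborhood income via teacher turnover → parental involvement → homework hours → neighborhood income; to library usage via teacher turnover → suspension rate → library usage).
Every other variable lacks a causal path to at least one of neighborhood income and library usage.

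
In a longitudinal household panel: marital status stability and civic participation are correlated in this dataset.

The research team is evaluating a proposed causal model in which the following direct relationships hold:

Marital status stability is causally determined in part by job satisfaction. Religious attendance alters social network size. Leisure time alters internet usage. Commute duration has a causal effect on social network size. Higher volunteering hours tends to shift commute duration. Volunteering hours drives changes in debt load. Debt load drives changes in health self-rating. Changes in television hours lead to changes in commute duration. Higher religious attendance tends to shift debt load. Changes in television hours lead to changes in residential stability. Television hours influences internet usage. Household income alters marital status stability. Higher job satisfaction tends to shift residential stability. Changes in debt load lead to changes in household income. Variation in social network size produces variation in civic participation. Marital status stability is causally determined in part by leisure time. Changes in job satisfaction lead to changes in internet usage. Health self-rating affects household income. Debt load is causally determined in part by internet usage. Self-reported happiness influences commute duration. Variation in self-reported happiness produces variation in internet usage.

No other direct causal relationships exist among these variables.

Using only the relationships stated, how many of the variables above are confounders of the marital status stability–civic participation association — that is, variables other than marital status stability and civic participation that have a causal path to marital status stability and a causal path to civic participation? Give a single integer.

4

The common causes are: religious attendance (to marital status stability via religious attendance → debt load → household income → marital status stability; to civic participation via religious attendance → social network size → civic participation); self-reported happiness (to marital status stability via self-reported happiness → internet usage → debt load → household income → marital status stability; to civic participation via self-reported happiness → commute duration → social network size → civic participation); television hours (to marital status stability via television hours → internet usage → debt load → household income → marital status stability; to civic participation via television hours → commute duration → social network size → civic participation); volunteering hours (to marital status stability via volunteering hours → debt load → household income → marital status stability; to civic participation via volunteering hours → commute duration → social network size → civic participation).
Every other variable lacks a causal path to at least one of marital status stability and civic participation.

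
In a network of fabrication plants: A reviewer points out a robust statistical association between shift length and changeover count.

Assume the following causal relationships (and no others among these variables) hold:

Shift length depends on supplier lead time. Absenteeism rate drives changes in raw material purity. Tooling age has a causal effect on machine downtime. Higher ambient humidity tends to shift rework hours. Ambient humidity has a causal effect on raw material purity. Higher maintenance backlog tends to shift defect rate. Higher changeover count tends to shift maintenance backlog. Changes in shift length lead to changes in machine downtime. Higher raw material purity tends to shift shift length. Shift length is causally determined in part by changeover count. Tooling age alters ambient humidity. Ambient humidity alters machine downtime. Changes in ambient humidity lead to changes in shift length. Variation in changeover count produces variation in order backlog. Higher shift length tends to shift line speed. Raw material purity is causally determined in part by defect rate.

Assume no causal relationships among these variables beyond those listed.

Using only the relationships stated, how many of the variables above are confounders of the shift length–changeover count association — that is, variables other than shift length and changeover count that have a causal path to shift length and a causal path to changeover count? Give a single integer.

0

No listed variable has a causal path to both shift length and changeover count, so there are no common causes.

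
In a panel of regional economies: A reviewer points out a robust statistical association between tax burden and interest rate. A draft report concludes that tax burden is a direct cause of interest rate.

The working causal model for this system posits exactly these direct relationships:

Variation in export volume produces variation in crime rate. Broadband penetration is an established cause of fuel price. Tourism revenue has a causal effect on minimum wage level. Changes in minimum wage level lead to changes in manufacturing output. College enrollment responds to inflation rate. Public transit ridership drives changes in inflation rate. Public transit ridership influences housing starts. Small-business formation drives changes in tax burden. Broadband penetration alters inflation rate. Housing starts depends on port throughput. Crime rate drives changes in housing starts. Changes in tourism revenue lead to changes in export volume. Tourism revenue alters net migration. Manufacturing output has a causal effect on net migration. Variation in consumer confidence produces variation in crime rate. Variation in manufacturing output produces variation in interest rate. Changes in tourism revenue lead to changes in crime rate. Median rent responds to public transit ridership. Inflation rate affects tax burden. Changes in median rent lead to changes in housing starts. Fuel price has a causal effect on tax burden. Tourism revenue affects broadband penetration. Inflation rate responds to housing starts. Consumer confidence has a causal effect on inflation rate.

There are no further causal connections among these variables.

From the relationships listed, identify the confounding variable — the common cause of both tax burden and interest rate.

tourism revenue

Tourism revenue has a causal path to tax burden (tourism revenue → broadband penetration → inflation rate → tax burden) and a separate causal path to interest rate (tourism revenue → minimum wage level → manufacturing output → interest rate), so it is a common cause of both.
No stated relationship gives tax burden a causal route to interest rate, so the correlation is explained by the shared upstream cause rather than a direct effect.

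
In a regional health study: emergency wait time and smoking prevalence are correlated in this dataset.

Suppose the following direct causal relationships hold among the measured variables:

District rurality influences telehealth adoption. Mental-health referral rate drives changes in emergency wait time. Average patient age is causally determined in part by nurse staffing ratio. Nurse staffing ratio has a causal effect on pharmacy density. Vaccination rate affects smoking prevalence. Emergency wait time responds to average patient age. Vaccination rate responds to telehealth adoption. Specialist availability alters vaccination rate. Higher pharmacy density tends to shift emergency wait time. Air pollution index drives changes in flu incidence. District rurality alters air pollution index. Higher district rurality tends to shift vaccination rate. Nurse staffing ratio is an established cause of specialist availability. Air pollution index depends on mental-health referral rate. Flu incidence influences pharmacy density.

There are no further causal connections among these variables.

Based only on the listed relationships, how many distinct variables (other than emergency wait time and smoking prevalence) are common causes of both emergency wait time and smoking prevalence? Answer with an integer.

2

The common causes are: district rurality (to emergency wait time via district rurality → air pollution index → flu incidence → pharmacy density → emergency wait time; to smoking prevalence via district rurality → vaccination rate → smoking prevalence); nurse staffing ratio (to emergency wait time via nurse staffing ratio → pharmacy density → emergency wait time; to smoking prevalence via nurse staffing ratio → specialist availability → vaccination rate → smoking prevalence).
Every other variable lacks a causal path to at least one of emergency wait time and smoking prevalence.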